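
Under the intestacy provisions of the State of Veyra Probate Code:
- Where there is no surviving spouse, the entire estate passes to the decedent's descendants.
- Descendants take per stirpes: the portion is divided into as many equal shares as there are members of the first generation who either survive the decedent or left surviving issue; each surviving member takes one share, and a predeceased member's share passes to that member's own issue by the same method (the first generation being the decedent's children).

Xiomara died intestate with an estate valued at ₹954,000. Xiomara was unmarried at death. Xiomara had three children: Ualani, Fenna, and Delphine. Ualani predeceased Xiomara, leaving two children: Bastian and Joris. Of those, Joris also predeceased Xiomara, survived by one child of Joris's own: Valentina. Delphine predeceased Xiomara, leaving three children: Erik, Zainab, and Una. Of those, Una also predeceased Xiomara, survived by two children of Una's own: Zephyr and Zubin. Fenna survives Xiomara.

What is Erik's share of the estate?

Erik receives ₹106,000.

The entire ₹954,000 passes to the descendants.
That amount (₹954,000) is divided into 3 shares of ₹318,000: Fenna takes ₹318,000; Ualani's ₹318,000 share passes to Ualani's issue; Delphine's ₹318,000 share passes to Delphine's issue.
Ualani's share (₹318,000) is divided into 2 shares of ₹159,000: Bastian takes ₹159,000; Joris's ₹159,000 share passes to Joris's issue.
Joris's share (₹159,000) passes entirely to Valentina.
Delphine's share (₹318,000) is divided into 3 shares of ₹106,000: Erik and Zainab each take ₹106,000; Una's ₹106,000 share passes to Una's issue.
Una's share (₹106,000) is divided into 2 shares of ₹53,000: Zephyr and Zubin each take ₹53,000.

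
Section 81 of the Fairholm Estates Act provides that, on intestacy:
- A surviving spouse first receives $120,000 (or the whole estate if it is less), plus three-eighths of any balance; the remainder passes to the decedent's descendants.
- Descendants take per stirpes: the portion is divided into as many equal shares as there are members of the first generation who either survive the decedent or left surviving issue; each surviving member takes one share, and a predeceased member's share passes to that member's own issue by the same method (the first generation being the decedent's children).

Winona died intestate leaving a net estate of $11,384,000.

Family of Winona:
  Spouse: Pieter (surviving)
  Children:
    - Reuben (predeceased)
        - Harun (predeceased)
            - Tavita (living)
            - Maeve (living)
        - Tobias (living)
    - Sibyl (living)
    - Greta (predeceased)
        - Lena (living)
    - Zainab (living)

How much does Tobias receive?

Tobias receives $880,000.

Pieter first takes $120,000, leaving a balance of $11,264,000. Pieter then takes three-eighths of the balance ($4,224,000), for a total of $4,344,000. The remaining $7,040,000 passes to the descendants.
The descendants' portion ($7,040,000) is divided into 4 shares of $1,760,000: Sibyl and Zainab each take $1,760,000; Reuben's $1,760,000 share passes to Reuben's issue; Greta's $1,760,000 share passes to Greta's issue.
Reuben's share ($1,760,000) is divided into 2 shares of $880,000: Tobias takes $880,000; Harun's $880,000 share passes to Harun's issue.
Harun's share ($880,000) is divided into 2 shares of $440,000: Tavita and Maeve each take $440,000.
Greta's share ($1,760,000) passes entirely to Lena.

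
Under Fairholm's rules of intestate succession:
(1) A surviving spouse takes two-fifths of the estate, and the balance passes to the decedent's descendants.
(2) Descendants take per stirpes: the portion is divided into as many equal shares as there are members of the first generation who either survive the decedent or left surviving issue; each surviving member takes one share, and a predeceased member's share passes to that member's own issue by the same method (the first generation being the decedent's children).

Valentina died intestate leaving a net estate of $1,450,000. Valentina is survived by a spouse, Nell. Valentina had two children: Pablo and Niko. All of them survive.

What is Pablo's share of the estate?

Nell takes two-fifths of $1,450,000 = $580,000. The remaining $870,000 passes to the descendants.
The descendants' portion ($870,000) is divided into 2 shares of $435,000: Pablo and Niko each take $435,000.

Pablo receives $435,000.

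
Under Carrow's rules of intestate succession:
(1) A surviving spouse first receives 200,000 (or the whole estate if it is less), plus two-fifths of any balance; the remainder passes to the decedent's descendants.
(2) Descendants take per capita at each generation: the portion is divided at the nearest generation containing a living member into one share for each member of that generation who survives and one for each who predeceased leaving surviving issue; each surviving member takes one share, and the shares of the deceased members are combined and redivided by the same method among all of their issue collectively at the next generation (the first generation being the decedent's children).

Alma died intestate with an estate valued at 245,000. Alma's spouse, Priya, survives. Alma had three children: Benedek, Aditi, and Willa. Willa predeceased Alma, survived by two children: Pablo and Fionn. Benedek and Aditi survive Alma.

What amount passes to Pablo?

Priya first takes 200,000, leaving a balance of 45,000. Priya then takes two-fifths of the balance (18,000), for a total of 218,000. The remaining 27,000 passes to the descendants.
The descendants' portion (27,000) is divided at the children's generation into 3 shares of 9,000. Benedek and Aditi each take 9,000. The remaining share for the deceased Willa (9,000) is carried to the next generation.
That pool (9,000) is divided at the grandchildren's generation equally among Pablo and Fionn: 4,500 each.

Pablo receives 4,500.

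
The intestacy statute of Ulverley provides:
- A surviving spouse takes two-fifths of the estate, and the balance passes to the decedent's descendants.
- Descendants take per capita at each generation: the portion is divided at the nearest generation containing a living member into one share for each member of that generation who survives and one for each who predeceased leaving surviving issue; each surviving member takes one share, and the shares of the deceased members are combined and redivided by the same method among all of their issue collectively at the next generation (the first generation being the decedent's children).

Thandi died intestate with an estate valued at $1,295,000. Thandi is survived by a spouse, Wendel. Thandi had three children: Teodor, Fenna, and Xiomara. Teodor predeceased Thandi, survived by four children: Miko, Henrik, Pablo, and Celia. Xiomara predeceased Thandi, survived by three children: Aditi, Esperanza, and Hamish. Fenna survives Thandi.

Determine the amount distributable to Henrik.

Wendel takes two-fifths of $1,295,000 = $518,000. The remaining $777,000 passes to the descendants.
The descendants' portion ($777,000) is divided at the children's generation into 3 shares of $259,000. Fenna takes $259,000. The 2 shares of the deceased (Teodor and Xiomara) are combined into a pool of $518,000.
That pool ($518,000) is divided at the grandchildren's generation equally among Miko, Henrik, Pablo, Celia, Aditi, Esperanza, and Hamish: $74,000 each.

Henrik receives $74,000.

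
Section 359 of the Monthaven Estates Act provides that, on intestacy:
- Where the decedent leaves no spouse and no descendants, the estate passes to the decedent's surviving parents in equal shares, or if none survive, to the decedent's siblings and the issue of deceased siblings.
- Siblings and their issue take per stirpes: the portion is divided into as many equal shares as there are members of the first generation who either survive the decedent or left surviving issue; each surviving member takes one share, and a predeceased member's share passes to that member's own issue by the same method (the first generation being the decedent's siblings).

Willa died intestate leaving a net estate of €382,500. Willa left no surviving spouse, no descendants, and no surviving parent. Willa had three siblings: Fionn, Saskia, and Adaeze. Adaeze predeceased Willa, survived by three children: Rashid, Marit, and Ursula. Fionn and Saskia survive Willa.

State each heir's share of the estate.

Fionn: €127,500; Saskia: €127,500; Rashid: €42,500; Marit: €42,500; Ursula: €42,500

The entire €382,500 passes to the siblings and their issue.
That amount (€382,500) is divided into 3 shares of €127,500: Fionn and Saskia each take €127,500; Adaeze's €127,500 share passes to Adaeze's issue.
Adaeze's share (€127,500) is divided into 3 shares of €42,500: Rashid, Marit, and Ursula each take €42,500.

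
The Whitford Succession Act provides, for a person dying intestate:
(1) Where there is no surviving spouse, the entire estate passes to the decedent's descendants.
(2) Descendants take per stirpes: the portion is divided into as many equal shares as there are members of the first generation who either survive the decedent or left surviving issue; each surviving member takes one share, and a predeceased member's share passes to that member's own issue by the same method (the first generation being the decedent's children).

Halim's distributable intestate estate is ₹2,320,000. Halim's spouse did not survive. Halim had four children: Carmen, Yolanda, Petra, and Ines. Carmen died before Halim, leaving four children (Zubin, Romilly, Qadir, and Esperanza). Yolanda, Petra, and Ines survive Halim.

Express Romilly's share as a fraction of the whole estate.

The entire ₹2,320,000 passes to the descendants.
That amount (₹2,320,000) is divided into 4 shares of ₹580,000: Yolanda, Petra, and Ines each take ₹580,000; Carmen's ₹580,000 share passes to Carmen's issue.
Carmen's share (₹580,000) is divided into 4 shares of ₹145,000: Zubin, Romilly, Qadir, and Esperanza each take ₹145,000.

Romilly receives 1/16 of the estate.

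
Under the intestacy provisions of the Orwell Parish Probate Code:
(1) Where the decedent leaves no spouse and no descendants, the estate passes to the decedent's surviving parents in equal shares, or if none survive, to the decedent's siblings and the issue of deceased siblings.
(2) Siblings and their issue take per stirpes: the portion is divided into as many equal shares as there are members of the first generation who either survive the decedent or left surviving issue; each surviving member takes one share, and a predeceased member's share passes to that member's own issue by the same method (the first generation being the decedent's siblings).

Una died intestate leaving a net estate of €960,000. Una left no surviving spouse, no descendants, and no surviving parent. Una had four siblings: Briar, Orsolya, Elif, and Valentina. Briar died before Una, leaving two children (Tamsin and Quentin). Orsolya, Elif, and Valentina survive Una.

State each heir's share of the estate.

The entire €960,000 passes to the siblings and their issue.
That amount (€960,000) is divided into 4 shares of €240,000: Orsolya, Elif, and Valentina each take €240,000; Briar's €240,000 share passes to Briar's issue.
Briar's share (€240,000) is divided into 2 shares of €120,000: Tamsin and Quentin each take €120,000.

Tamsin: €120,000; Quentin: €120,000; Orsolya: €240,000; Elif: €240,000; Valentina: €240,000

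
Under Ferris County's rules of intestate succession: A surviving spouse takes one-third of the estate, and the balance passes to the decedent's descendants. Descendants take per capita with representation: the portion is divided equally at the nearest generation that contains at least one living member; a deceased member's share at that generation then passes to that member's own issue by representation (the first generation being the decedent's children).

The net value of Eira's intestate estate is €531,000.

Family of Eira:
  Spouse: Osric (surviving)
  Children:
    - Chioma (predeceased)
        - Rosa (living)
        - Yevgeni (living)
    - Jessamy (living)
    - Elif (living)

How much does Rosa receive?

Rosa receives €59,000.

Osric takes one-third of €531,000 = €177,000. The remaining €354,000 passes to the descendants.
The descendants' portion (€354,000) is divided into 3 shares of €118,000: Jessamy and Elif each take €118,000; Chioma's €118,000 share passes to Chioma's issue.
Chioma's share (€118,000) is divided into 2 shares of €59,000: Rosa and Yevgeni each take €59,000.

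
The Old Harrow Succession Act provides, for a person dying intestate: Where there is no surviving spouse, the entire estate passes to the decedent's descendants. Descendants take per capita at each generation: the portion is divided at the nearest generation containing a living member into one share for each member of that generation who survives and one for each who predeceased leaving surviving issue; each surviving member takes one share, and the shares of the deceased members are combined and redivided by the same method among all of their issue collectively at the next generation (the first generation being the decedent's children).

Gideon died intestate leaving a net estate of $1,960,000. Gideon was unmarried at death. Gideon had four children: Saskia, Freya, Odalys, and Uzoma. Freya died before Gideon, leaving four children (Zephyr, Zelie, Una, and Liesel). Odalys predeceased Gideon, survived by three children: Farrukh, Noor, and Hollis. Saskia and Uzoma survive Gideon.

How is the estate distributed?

Saskia: $490,000; Zephyr: $140,000; Zelie: $140,000; Una: $140,000; Liesel: $140,000; Farrukh: $140,000; Noor: $140,000; Hollis: $140,000; Uzoma: $490,000

The entire $1,960,000 passes to the descendants.
That amount ($1,960,000) is divided at the children's generation into 4 shares of $490,000. Saskia and Uzoma each take $490,000. The 2 shares of the deceased (Freya and Odalys) are combined into a pool of $980,000.
That pool ($980,000) is divided at the grandchildren's generation equally among Zephyr, Zelie, Una, Liesel, Farrukh, Noor, and Hollis: $140,000 each.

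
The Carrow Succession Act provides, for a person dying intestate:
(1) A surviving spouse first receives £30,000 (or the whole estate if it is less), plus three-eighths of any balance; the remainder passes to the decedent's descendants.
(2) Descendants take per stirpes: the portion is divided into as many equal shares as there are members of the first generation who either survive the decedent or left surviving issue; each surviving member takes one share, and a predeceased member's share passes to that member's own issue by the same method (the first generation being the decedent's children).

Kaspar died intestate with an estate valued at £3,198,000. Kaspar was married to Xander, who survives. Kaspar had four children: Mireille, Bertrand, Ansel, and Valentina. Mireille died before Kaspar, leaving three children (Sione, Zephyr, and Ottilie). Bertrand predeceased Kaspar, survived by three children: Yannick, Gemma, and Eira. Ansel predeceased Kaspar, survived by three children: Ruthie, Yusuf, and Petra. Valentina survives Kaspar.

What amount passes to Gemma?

Xander first takes £30,000, leaving a balance of £3,168,000. Xander then takes three-eighths of the balance (£1,188,000), for a total of £1,218,000. The remaining £1,980,000 passes to the descendants.
The descendants' portion (£1,980,000) is divided into 4 shares of £495,000: Valentina takes £495,000; Mireille's £495,000 share passes to Mireille's issue; Bertrand's £495,000 share passes to Bertrand's issue; Ansel's £495,000 share passes to Ansel's issue.
Mireille's share (£495,000) is divided into 3 shares of £165,000: Sione, Zephyr, and Ottilie each take £165,000.
Bertrand's share (£495,000) is divided into 3 shares of £165,000: Yannick, Gemma, and Eira each take £165,000.
Ansel's share (£495,000) is divided into 3 shares of £165,000: Ruthie, Yusuf, and Petra each take £165,000.

Gemma receives £165,000.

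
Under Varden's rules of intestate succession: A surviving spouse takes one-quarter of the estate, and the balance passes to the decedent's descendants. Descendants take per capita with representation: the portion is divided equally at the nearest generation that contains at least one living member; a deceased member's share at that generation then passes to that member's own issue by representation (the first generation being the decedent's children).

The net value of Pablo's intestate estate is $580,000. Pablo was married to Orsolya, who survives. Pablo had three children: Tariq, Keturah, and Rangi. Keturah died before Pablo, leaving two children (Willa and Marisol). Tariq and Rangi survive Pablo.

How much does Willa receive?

Orsolya takes one-quarter of $580,000 = $145,000. The remaining $435,000 passes to the descendants.
The descendants' portion ($435,000) is divided into 3 shares of $145,000: Tariq and Rangi each take $145,000; Keturah's $145,000 share passes to Keturah's issue.
Keturah's share ($145,000) is divided into 2 shares of $72,500: Willa and Marisol each take $72,500.

Willa receives $72,500.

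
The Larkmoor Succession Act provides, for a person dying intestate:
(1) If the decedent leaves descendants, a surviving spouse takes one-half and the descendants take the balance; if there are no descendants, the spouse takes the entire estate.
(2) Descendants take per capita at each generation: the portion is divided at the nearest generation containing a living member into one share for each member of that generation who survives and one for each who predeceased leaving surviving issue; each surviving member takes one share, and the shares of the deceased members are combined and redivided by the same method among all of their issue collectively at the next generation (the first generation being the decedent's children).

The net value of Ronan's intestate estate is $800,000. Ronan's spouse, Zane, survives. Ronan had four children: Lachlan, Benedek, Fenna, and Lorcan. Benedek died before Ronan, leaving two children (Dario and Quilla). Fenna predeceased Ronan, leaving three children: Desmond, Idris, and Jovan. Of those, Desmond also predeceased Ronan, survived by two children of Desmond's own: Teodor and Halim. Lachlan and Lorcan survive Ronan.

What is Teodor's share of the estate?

Zane takes one-half of $800,000 = $400,000. The remaining $400,000 passes to the descendants.
The descendants' portion ($400,000) is divided at the children's generation into 4 shares of $100,000. Lachlan and Lorcan each take $100,000. The 2 shares of the deceased (Benedek and Fenna) are combined into a pool of $200,000.
That pool ($200,000) is divided at the grandchildren's generation into 5 shares of $40,000. Dario, Quilla, Idris, and Jovan each take $40,000. The remaining share for the deceased Desmond ($40,000) is carried to the next generation.
That pool ($40,000) is divided at the great-grandchildren's generation equally among Teodor and Halim: $20,000 each.

Teodor receives $20,000.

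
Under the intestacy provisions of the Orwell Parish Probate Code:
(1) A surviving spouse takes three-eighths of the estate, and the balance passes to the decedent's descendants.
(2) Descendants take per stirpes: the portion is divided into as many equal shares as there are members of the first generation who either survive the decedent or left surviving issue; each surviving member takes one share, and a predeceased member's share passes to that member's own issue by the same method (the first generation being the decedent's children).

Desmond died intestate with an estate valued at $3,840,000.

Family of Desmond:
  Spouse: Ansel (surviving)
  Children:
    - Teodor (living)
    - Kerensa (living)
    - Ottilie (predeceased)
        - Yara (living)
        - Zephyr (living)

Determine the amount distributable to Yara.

Ansel takes three-eighths of $3,840,000 = $1,440,000. The remaining $2,400,000 passes to the descendants.
The descendants' portion ($2,400,000) is divided into 3 shares of $800,000: Teodor and Kerensa each take $800,000; Ottilie's $800,000 share passes to Ottilie's issue.
Ottilie's share ($800,000) is divided into 2 shares of $400,000: Yara and Zephyr each take $400,000.

Yara receives $400,000.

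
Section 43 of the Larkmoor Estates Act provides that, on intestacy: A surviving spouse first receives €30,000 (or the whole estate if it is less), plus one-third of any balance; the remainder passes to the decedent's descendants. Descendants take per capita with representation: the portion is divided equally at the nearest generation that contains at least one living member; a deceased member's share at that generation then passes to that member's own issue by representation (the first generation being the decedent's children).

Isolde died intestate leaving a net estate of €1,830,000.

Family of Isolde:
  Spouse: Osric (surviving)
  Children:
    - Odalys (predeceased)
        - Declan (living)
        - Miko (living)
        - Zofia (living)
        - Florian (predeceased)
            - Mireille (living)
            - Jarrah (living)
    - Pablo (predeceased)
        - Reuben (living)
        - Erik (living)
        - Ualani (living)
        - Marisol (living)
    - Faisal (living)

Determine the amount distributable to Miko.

Osric first takes €30,000, leaving a balance of €1,800,000. Osric then takes one-third of the balance (€600,000), for a total of €630,000. The remaining €1,200,000 passes to the descendants.
The descendants' portion (€1,200,000) is divided into 3 shares of €400,000: Faisal takes €400,000; Odalys's €400,000 share passes to Odalys's issue; Pablo's €400,000 share passes to Pablo's issue.
Odalys's share (€400,000) is divided into 4 shares of €100,000: Declan, Miko, and Zofia each take €100,000; Florian's €100,000 share passes to Florian's issue.
Florian's share (€100,000) is divided into 2 shares of €50,000: Mireille and Jarrah each take €50,000.
Pablo's share (€400,000) is divided into 4 shares of €100,000: Reuben, Erik, Ualani, and Marisol each take €100,000.

Miko receives €100,000.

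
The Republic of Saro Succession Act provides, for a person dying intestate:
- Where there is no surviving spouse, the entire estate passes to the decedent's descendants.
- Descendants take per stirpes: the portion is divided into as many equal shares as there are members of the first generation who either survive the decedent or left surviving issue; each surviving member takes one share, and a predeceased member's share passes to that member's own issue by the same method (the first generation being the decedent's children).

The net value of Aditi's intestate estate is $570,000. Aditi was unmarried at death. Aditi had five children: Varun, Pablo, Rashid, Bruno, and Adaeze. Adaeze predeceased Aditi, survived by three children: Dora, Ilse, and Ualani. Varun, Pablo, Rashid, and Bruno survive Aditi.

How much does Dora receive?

Dora receives $38,000.

The entire $570,000 passes to the descendants.
That amount ($570,000) is divided into 5 shares of $114,000: Varun, Pablo, Rashid, and Bruno each take $114,000; Adaeze's $114,000 share passes to Adaeze's issue.
Adaeze's share ($114,000) is divided into 3 shares of $38,000: Dora, Ilse, and Ualani each take $38,000.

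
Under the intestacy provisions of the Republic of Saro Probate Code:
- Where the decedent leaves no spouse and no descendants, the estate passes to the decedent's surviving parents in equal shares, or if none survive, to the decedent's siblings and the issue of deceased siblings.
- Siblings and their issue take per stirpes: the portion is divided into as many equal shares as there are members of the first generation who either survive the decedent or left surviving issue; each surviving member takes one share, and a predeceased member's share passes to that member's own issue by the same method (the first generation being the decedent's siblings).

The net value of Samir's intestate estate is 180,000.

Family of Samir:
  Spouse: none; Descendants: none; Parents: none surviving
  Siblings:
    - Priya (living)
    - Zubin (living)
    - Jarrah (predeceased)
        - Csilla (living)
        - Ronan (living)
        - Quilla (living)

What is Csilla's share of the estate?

The entire 180,000 passes to the siblings and their issue.
That amount (180,000) is divided into 3 shares of 60,000: Priya and Zubin each take 60,000; Jarrah's 60,000 share passes to Jarrah's issue.
Jarrah's share (60,000) is divided into 3 shares of 20,000: Csilla, Ronan, and Quilla each take 20,000.

Csilla receives 20,000.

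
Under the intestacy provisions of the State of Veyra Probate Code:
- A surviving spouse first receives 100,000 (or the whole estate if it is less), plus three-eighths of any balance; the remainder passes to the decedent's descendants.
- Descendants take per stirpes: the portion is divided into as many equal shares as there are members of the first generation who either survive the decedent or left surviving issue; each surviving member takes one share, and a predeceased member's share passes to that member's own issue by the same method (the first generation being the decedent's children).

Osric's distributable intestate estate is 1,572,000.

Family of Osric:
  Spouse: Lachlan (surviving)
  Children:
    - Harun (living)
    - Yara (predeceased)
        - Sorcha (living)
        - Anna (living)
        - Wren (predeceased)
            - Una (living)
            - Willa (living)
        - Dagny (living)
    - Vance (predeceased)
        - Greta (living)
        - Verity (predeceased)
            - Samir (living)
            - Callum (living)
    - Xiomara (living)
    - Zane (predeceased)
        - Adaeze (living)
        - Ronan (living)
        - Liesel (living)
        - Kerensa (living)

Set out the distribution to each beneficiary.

Lachlan first takes 100,000, leaving a balance of 1,472,000. Lachlan then takes three-eighths of the balance (552,000), for a total of 652,000. The remaining 920,000 passes to the descendants.
The descendants' portion (920,000) is divided into 5 shares of 184,000: Harun and Xiomara each take 184,000; Yara's 184,000 share passes to Yara's issue; Vance's 184,000 share passes to Vance's issue; Zane's 184,000 share passes to Zane's issue.
Yara's share (184,000) is divided into 4 shares of 46,000: Sorcha, Anna, and Dagny each take 46,000; Wren's 46,000 share passes to Wren's issue.
Wren's share (46,000) is divided into 2 shares of 23,000: Una and Willa each take 23,000.
Vance's share (184,000) is divided into 2 shares of 92,000: Greta takes 92,000; Verity's 92,000 share passes to Verity's issue.
Verity's share (92,000) is divided into 2 shares of 46,000: Samir and Callum each take 46,000.
Zane's share (184,000) is divided into 4 shares of 46,000: Adaeze, Ronan, Liesel, and Kerensa each take 46,000.

Lachlan: 652,000; Harun: 184,000; Sorcha: 46,000; Anna: 46,000; Una: 23,000; Willa: 23,000; Dagny: 46,000; Greta: 92,000; Samir: 46,000; Callum: 46,000; Xiomara: 184,000; Adaeze: 46,000; Ronan: 46,000; Liesel: 46,000; Kerensa: 46,000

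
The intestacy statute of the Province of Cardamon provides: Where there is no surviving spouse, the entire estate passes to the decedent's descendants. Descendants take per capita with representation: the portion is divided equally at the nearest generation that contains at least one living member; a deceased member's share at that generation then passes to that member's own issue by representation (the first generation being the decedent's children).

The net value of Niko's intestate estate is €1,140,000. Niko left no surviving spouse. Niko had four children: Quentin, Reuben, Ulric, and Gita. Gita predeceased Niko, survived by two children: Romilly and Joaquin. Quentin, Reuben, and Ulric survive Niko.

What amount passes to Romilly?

The entire €1,140,000 passes to the descendants.
That amount (€1,140,000) is divided into 4 shares of €285,000: Quentin, Reuben, and Ulric each take €285,000; Gita's €285,000 share passes to Gita's issue.
Gita's share (€285,000) is divided into 2 shares of €142,500: Romilly and Joaquin each take €142,500.

Romilly receives €142,500.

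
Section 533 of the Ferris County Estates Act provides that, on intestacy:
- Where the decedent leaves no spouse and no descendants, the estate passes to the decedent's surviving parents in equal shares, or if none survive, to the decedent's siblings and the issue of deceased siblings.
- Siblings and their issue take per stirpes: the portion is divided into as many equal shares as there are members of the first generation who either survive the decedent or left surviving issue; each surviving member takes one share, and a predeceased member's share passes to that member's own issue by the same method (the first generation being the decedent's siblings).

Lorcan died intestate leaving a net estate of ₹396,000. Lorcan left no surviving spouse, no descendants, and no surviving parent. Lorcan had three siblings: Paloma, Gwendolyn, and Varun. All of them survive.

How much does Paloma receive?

Paloma receives ₹132,000.

The entire ₹396,000 passes to the siblings and their issue.
That amount (₹396,000) is divided into 3 shares of ₹132,000: Paloma, Gwendolyn, and Varun each take ₹132,000.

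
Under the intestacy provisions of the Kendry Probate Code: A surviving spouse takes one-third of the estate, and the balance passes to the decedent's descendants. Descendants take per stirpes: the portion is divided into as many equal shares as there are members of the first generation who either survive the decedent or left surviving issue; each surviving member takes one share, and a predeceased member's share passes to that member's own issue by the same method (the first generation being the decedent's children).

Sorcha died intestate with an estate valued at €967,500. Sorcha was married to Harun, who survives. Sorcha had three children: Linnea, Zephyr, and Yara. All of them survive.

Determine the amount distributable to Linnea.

Linnea receives €215,000.

Harun takes one-third of €967,500 = €322,500. The remaining €645,000 passes to the descendants.
The descendants' portion (€645,000) is divided into 3 shares of €215,000: Linnea, Zephyr, and Yara each take €215,000.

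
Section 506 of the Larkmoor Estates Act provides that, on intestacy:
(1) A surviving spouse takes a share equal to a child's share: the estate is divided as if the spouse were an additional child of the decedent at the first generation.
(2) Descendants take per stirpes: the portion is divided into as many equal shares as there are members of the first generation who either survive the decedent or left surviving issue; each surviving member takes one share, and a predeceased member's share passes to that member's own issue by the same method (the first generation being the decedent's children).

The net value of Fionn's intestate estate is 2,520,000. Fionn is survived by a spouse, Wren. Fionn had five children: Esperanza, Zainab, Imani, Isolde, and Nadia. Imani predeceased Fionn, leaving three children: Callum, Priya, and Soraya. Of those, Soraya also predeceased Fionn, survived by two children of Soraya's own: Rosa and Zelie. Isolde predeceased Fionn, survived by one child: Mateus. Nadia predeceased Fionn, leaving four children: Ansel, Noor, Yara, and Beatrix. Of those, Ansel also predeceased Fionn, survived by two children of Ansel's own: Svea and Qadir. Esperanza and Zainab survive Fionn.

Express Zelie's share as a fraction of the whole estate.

Zelie receives 1/36 of the estate.

The spouse counts as an additional share at the children's level, so there are 6 primary shares of 420,000. Wren takes one such share (420,000).
The children's combined portion (2,100,000) is divided into 5 shares of 420,000: Esperanza and Zainab each take 420,000; Imani's 420,000 share passes to Imani's issue; Isolde's 420,000 share passes to Isolde's issue; Nadia's 420,000 share passes to Nadia's issue.
Imani's share (420,000) is divided into 3 shares of 140,000: Callum and Priya each take 140,000; Soraya's 140,000 share passes to Soraya's issue.
Soraya's share (140,000) is divided into 2 shares of 70,000: Rosa and Zelie each take 70,000.
Isolde's share (420,000) passes entirely to Mateus.
Nadia's share (420,000) is divided into 4 shares of 105,000: Noor, Yara, and Beatrix each take 105,000; Ansel's 105,000 share passes to Ansel's issue.
Ansel's share (105,000) is divided into 2 shares of 52,500: Svea and Qadir each take 52,500.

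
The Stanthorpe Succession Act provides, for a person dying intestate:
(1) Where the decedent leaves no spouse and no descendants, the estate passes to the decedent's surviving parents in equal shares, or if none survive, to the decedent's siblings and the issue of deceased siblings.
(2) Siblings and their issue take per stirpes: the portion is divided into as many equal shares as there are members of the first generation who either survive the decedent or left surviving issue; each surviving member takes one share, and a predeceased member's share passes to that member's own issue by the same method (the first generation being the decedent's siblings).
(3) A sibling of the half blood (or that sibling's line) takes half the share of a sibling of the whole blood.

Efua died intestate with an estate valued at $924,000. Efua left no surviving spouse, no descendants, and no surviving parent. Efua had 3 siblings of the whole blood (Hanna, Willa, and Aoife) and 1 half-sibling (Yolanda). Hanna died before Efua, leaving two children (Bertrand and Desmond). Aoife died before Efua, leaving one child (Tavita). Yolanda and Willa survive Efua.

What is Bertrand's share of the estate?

The entire $924,000 passes to the siblings and their issue.
Counting each half-blood sibling's line as half a unit, there are 7/2 units in $924,000, so one unit is $264,000. Whole-blood lines (Hanna, Willa, and Aoife) take $264,000 each; half-blood lines (Yolanda) take $132,000 each.
Hanna's share ($264,000) is divided into 2 shares of $132,000: Bertrand and Desmond each take $132,000.
Aoife's share ($264,000) passes entirely to Tavita.

Bertrand receives $132,000.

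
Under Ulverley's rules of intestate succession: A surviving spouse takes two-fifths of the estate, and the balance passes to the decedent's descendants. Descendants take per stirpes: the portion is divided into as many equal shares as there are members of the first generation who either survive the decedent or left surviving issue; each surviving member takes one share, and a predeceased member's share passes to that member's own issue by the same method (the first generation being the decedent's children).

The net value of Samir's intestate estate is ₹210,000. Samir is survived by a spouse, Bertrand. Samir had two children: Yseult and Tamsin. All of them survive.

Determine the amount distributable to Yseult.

Yseult receives ₹63,000.

Bertrand takes two-fifths of ₹210,000 = ₹84,000. The remaining ₹126,000 passes to the descendants.
The descendants' portion (₹126,000) is divided into 2 shares of ₹63,000: Yseult and Tamsin each take ₹63,000.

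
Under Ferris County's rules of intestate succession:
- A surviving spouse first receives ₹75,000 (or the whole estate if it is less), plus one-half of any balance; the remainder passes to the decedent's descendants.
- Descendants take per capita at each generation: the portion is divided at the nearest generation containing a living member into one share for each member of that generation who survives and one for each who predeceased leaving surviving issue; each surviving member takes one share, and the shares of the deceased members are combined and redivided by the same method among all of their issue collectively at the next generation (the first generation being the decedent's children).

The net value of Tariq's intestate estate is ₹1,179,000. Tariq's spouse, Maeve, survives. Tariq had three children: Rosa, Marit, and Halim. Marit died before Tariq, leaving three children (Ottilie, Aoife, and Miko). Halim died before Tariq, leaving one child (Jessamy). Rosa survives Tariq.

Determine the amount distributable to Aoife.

Aoife receives ₹92,000.

Maeve first takes ₹75,000, leaving a balance of ₹1,104,000. Maeve then takes one-half of the balance (₹552,000), for a total of ₹627,000. The remaining ₹552,000 passes to the descendants.
The descendants' portion (₹552,000) is divided at the children's generation into 3 shares of ₹184,000. Rosa takes ₹184,000. The 2 shares of the deceased (Marit and Halim) are combined into a pool of ₹368,000.
That pool (₹368,000) is divided at the grandchildren's generation equally among Ottilie, Aoife, Miko, and Jessamy: ₹92,000 each.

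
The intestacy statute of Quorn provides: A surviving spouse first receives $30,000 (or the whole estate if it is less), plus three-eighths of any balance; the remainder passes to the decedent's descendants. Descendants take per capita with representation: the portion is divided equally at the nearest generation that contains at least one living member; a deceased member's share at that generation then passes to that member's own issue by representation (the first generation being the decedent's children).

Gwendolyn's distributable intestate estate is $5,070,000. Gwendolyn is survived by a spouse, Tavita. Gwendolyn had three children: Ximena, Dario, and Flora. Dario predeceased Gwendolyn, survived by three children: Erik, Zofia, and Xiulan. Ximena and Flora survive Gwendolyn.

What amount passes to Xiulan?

Tavita first takes $30,000, leaving a balance of $5,040,000. Tavita then takes three-eighths of the balance ($1,890,000), for a total of $1,920,000. The remaining $3,150,000 passes to the descendants.
The descendants' portion ($3,150,000) is divided into 3 shares of $1,050,000: Ximena and Flora each take $1,050,000; Dario's $1,050,000 share passes to Dario's issue.
Dario's share ($1,050,000) is divided into 3 shares of $350,000: Erik, Zofia, and Xiulan each take $350,000.

Xiulan receives $350,000.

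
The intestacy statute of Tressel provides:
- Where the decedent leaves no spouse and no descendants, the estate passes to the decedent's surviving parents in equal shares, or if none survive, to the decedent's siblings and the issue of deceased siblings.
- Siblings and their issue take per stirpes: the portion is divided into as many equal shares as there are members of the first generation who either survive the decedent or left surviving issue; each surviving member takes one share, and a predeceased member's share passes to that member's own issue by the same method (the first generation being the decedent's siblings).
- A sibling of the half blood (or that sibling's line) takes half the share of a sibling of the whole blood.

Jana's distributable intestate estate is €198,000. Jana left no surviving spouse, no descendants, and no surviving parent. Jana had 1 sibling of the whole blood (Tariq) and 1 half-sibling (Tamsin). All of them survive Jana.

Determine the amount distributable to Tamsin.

The entire €198,000 passes to the siblings and their issue.
Counting each half-blood sibling's line as half a unit, there are 3/2 units in €198,000, so one unit is €132,000. Whole-blood lines (Tariq) take €132,000 each; half-blood lines (Tamsin) take €66,000 each.

Tamsin receives €66,000.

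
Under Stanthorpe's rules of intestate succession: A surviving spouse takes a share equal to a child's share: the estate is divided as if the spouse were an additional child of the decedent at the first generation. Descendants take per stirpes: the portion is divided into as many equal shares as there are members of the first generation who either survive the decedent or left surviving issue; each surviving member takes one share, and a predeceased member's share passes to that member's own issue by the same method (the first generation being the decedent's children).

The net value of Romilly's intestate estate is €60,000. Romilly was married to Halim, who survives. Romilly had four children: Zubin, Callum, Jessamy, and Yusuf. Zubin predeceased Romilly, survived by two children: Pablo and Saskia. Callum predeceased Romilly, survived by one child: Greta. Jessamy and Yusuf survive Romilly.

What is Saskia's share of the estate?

The spouse counts as an additional share at the children's level, so there are 5 primary shares of €12,000. Halim takes one such share (€12,000).
The children's combined portion (€48,000) is divided into 4 shares of €12,000: Jessamy and Yusuf each take €12,000; Zubin's €12,000 share passes to Zubin's issue; Callum's €12,000 share passes to Callum's issue.
Zubin's share (€12,000) is divided into 2 shares of €6,000: Pablo and Saskia each take €6,000.
Callum's share (€12,000) passes entirely to Greta.

Saskia receives €6,000.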